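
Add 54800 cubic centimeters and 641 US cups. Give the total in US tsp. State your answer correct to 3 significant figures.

41900 US teaspoons

54800 cm³ = 11118.1 US tsp and 641 US cup = 30768.0 US tsp.
11118.1 + 30768.0 ≈ 41900 US tsp.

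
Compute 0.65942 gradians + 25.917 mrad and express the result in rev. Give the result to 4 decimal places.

0.0058 rev

0.65942 grad = 0.00164855 rev and 25.917 mrad = 0.00412482 rev.
0.00164855 + 0.00412482 ≈ 0.0058 rev.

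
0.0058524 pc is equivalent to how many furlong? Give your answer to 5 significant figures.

8.9769 × 10^11 furlongs

1 parsec = 1.53388 × 10^14 furlong.
So 0.0058524 × 1.53388 × 10^14 ≈ 8.9769 × 10^11 furlong.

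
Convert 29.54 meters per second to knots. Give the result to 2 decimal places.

1 meter per second = 1.94384 kn.
So 29.54 × 1.94384 ≈ 57.42 kn.

57.42 knots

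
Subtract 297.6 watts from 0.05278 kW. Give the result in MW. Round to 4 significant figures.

-0.0002448 MW

0.05278 kW = 5.27800 × 10^-5 MW and 297.6 W = 0.000297600 MW.
5.27800 × 10^-5 − 0.000297600 ≈ -0.0002448 MW.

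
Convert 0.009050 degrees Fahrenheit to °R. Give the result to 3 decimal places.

°R = °F + 459.67.
Applying the formula gives 459.679 °R.

459.679 °R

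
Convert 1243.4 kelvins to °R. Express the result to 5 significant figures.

°R = K × 9/5.
Applying the formula gives 2238.1 °R.

2238.1 °R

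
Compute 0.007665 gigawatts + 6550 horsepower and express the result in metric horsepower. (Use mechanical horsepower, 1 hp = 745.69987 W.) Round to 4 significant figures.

0.007665 GW = 10421.5 PS and 6550 hp = 6640.85 PS.
10421.5 + 6640.85 ≈ 17060 PS.

17060 PS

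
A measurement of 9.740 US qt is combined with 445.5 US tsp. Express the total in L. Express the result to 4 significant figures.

11.41 L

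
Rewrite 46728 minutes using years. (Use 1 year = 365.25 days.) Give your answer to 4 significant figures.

1 min = 1.90129 × 10^-6 yr.
46728 × 1.90129 × 10^-6 ≈ 0.08884 yr.

0.08884 yr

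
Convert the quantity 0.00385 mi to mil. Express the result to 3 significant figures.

244000 mil

1 mi = 6.33600e+7 mils.
So 0.00385 × 6.33600e+7 ≈ 244000 mil.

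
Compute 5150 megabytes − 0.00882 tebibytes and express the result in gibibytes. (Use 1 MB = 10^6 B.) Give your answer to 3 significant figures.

-4.24 GiB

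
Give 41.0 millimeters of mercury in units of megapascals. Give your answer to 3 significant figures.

1 millimeter of mercury = 0.000133322 MPa.
So 41.0 × 0.000133322 ≈ 0.00547 MPa.

0.00547 megapascals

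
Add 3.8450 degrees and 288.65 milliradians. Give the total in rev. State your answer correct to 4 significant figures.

3.8450 ° = 0.0106806 rev and 288.65 mrad = 0.0459401 rev.
0.0106806 + 0.0459401 ≈ 0.05662 rev.

0.05662 rev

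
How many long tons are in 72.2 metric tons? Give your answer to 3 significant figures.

71.1 long ton

1 metric ton = 0.984207 long ton.
72.2 × 0.984207 ≈ 71.1 long ton.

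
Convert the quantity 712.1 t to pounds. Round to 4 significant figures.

1 metric ton = 2204.62 lb.
712.1 × 2204.62 ≈ 1.570 × 10^6 lb.

1.570 × 10^6 lb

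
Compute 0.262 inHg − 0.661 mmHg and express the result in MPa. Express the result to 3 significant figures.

0.262 inHg = 0.000887234 MPa and 0.661 mmHg = 8.81261e-5 MPa.
0.000887234 − 8.81261e-5 ≈ 0.000799 MPa.

0.000799 megapascals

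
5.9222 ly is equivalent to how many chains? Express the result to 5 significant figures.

2.7852 × 10^15 chains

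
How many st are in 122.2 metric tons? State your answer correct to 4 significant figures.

19240 st

1 metric ton = 157.473 st.
122.2 × 157.473 ≈ 19240 st.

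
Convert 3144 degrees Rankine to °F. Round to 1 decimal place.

°R = °F + 459.67.
Applying the formula gives 2684.3 °F.

2684.3 °F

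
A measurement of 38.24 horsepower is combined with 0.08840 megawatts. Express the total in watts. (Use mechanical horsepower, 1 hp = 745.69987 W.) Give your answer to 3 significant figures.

117000 watts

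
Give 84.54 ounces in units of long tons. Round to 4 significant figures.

1 ounce = 2.79018e-5 long ton.
Then 84.54 × 2.79018e-5 ≈ 0.002359 long ton.

0.002359 long ton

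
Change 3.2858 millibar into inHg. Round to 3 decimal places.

0.097 inches of mercury

1 mbar = 0.0295300 inHg.
So 3.2858 × 0.0295300 ≈ 0.097 inHg.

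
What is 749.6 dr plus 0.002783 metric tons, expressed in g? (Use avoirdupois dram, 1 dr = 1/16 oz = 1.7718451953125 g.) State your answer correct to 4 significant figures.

4111 g

749.6 dr = 1328.18 g and 0.002783 t = 2783.00 g.
1328.18 + 2783.00 ≈ 4111 g.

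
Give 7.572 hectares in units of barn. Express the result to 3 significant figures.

1 hectare = 1.00000 × 10^32 barn.
Then 7.572 × 1.00000 × 10^32 ≈ 7.57 × 10^32 barn.

7.57 × 10^32 barn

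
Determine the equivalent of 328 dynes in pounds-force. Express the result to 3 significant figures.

1 dyn = 2.24809e-6 lbf.
Thus 328 × 2.24809e-6 ≈ 0.000737 lbf.

0.000737 lbf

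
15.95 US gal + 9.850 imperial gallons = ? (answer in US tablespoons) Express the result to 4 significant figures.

7112 US tbsp

15.95 US gal = 4083.20 US tbsp and 9.850 imp gal = 3028.32 US tbsp.
4083.20 + 3028.32 ≈ 7112 US tbsp.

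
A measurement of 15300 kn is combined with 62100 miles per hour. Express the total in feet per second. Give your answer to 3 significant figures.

117000 ft/s

15300 kn = 25823.5 ft/s and 62100 mph = 91080.0 ft/s.
25823.5 + 91080.0 ≈ 117000 ft/s.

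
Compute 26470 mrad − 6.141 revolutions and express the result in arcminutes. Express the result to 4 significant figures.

26470 mrad = 90997.2 arcmin and 6.141 rev = 132646 arcmin.
90997.2 − 132646 ≈ -41650 arcmin.

-41650 arcmin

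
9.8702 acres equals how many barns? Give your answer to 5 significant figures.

1 acre = 4.04686e+31 barns.
Then 9.8702 × 4.04686e+31 ≈ 3.9943e+32 barn.

3.9943e+32 barns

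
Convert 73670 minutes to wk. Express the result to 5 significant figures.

1 minute = 9.92063 × 10^-5 weeks.
So 73670 × 9.92063 × 10^-5 ≈ 7.3085 wk.

7.3085 weeks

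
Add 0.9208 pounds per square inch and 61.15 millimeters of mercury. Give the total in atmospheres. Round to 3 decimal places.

0.143 atm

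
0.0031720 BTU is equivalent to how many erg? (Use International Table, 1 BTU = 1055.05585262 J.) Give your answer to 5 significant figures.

3.3466 × 10^7 erg

1 British thermal unit = 1.055056 × 10^10 ergs.
So 0.0031720 × 1.055056 × 10^10 ≈ 3.3466 × 10^7 erg.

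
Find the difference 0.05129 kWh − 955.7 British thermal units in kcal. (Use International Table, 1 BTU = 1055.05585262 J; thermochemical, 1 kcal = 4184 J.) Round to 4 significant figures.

-196.9 kilocalories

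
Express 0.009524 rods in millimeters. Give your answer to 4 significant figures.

47.90 millimeters

1 rod = 5029.20 mm.
Then 0.009524 × 5029.20 ≈ 47.90 mm.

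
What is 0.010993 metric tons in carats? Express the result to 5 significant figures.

54965 carats

1 t = 5.00000e+6 ct.
0.010993 × 5.00000e+6 ≈ 54965 ct.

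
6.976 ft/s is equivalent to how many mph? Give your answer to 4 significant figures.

1 ft/s = 0.681818 mph.
Thus 6.976 × 0.681818 ≈ 4.756 mph.

4.756 mph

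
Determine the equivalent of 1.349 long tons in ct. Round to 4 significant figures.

6.853 × 10^6 carats

1 long ton = 5.08023 × 10^6 ct.
1.349 × 5.08023 × 10^6 ≈ 6.853 × 10^6 ct.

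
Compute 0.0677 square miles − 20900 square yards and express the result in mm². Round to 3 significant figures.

0.0677 mi² = 1.75342 × 10^11 mm² and 20900 yd² = 1.74751 × 10^10 mm².
1.75342 × 10^11 − 1.74751 × 10^10 ≈ 1.58 × 10^11 mm².

1.58 × 10^11 square millimeters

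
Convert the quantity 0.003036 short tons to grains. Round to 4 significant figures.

42500 gr

1 short ton = 1.40000 × 10^7 grains.
Thus 0.003036 × 1.40000 × 10^7 ≈ 42500 gr.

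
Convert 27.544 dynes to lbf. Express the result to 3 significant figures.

6.19e-5 lbf

1 dyne = 2.24809e-6 lbf.
27.544 × 2.24809e-6 ≈ 6.19e-5 lbf.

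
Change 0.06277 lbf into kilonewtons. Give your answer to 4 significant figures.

1 pound-force = 0.00444822 kilonewtons.
Thus 0.06277 × 0.00444822 ≈ 0.0002792 kN.

0.0002792 kN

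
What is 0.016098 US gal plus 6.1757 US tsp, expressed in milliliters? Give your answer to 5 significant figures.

91.377 milliliters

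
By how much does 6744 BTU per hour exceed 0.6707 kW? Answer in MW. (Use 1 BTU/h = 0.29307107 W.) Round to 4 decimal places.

6744 BTU/h = 0.00197647 MW and 0.6707 kW = 0.000670700 MW.
0.00197647 − 0.000670700 ≈ 0.0013 MW.

0.0013 megawatts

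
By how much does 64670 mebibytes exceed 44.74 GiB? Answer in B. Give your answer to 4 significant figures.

1.977 × 10^10 bytes

64670 MiB = 6.78114 × 10^10 B and 44.74 GiB = 4.80392 × 10^10 B.
6.78114 × 10^10 − 4.80392 × 10^10 ≈ 1.977 × 10^10 B.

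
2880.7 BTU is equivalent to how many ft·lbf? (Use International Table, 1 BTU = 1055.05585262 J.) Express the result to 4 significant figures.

2.242 × 10^6 foot-pounds

1 BTU = 778.169 foot-pounds.
So 2880.7 × 778.169 ≈ 2.242 × 10^6 ft·lbf.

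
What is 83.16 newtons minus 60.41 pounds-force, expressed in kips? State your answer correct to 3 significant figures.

-0.0417 kip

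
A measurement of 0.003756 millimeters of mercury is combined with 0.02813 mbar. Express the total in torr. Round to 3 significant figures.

0.0249 torr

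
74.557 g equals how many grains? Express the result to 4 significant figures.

1 g = 15.4324 gr.
Then 74.557 × 15.4324 ≈ 1151 gr.

1151 grains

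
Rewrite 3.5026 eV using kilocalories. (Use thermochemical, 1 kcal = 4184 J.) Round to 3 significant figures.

1 electronvolt = 3.82929 × 10^-23 kilocalories.
So 3.5026 × 3.82929 × 10^-23 ≈ 1.34 × 10^-22 kcal.

1.34 × 10^-22 kilocalories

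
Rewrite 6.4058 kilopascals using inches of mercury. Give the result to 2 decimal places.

1.89 inHg

1 kilopascal = 0.295300 inches of mercury.
6.4058 × 0.295300 ≈ 1.89 inHg.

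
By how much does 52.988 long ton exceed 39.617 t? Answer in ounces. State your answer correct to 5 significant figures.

501640 ounces

52.988 long ton = 1.89909e+6 oz and 39.617 t = 1.39745e+6 oz.
1.89909e+6 − 1.39745e+6 ≈ 501640 oz.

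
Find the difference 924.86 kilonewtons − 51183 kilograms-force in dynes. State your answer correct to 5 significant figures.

924.86 kN = 9.24860e+10 dyn and 51183 kgf = 5.01934e+10 dyn.
9.24860e+10 − 5.01934e+10 ≈ 4.2293e+10 dyn.

4.2293e+10 dynes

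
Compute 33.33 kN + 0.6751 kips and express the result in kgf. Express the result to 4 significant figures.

33.33 kN = 3398.71 kgf and 0.6751 kip = 306.220 kgf.
3398.71 + 306.220 ≈ 3705 kgf.

3705 kilograms-force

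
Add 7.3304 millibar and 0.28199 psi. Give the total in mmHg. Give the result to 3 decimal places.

20.081 mmHg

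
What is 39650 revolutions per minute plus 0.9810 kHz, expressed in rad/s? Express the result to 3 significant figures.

10300 rad/s

39650 rpm = 4152.14 rad/s and 0.9810 kHz = 6163.80 rad/s.
4152.14 + 6163.80 ≈ 10300 rad/s.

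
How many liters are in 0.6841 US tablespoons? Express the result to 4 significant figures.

0.01012 L

1 US tbsp = 0.0147868 liters.
0.6841 × 0.0147868 ≈ 0.01012 L.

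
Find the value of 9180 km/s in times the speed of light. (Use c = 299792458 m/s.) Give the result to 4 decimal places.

0.0306 c

1 km/s = 3.33564 × 10^-6 c.
So 9180 × 3.33564 × 10^-6 ≈ 0.0306 c.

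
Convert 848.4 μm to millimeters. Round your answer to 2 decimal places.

1 micrometer = 0.00100000 millimeters.
So 848.4 × 0.00100000 ≈ 0.85 mm.

0.85 mm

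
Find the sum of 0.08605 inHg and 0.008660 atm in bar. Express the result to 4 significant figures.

0.01169 bar

0.08605 inHg = 0.002913987 bar and 0.008660 atm = 0.008774745 bar.
0.002913987 + 0.008774745 ≈ 0.01169 bar.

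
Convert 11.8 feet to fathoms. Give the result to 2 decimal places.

1 ft = 0.166667 fathom.
So 11.8 × 0.166667 ≈ 1.97 fathom.

1.97 fathom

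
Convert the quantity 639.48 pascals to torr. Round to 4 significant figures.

1 Pa = 0.00750062 torr.
Then 639.48 × 0.00750062 ≈ 4.796 torr.

4.796 torr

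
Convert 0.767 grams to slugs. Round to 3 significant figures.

1 gram = 6.85218e-5 slug.
0.767 × 6.85218e-5 ≈ 5.26e-5 slug.

5.26e-5 slug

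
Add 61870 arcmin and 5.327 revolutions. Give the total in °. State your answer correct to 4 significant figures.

2949 °

61870 arcmin = 1031.17 ° and 5.327 rev = 1917.72 °.
1031.17 + 1917.72 ≈ 2949 °.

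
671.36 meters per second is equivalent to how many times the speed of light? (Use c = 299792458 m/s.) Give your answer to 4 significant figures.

1 meter per second = 3.33564e-9 c.
Thus 671.36 × 3.33564e-9 ≈ 2.239e-6 c.

2.239e-6 c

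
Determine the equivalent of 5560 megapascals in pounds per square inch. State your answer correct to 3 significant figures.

806000 pounds per square inch

1 MPa = 145.038 psi.
5560 × 145.038 ≈ 806000 psi.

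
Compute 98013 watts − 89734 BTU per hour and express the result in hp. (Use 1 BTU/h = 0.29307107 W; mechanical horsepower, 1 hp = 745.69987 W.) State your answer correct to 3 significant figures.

96.2 hp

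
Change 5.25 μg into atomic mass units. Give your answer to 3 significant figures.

1 microgram = 6.02214 × 10^17 u.
Then 5.25 × 6.02214 × 10^17 ≈ 3.16 × 10^18 u.

3.16 × 10^18 atomic mass units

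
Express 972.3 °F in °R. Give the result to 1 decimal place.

1432.0 °R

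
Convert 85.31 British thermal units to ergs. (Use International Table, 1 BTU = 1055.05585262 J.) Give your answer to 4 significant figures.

9.001 × 10^11 erg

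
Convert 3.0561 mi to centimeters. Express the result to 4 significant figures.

491800 cm

1 mi = 160934 cm.
Thus 3.0561 × 160934 ≈ 491800 cm.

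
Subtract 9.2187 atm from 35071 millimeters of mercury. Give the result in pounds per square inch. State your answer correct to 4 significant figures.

35071 mmHg = 678.160 psi and 9.2187 atm = 135.478 psi.
678.160 − 135.478 ≈ 542.7 psi.

542.7 pounds per square inch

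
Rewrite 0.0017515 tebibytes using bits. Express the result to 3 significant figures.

1.54 × 10^10 bit

1 TiB = 8.79609 × 10^12 bit.
0.0017515 × 8.79609 × 10^12 ≈ 1.54 × 10^10 bit.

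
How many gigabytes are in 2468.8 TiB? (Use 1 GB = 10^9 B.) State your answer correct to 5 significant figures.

1 TiB = 1099.51 gigabytes.
2468.8 × 1099.51 ≈ 2.7145 × 10^6 GB.

2.7145 × 10^6 GB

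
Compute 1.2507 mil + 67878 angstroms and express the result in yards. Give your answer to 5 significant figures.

1.2507 mil = 3.47417e-5 yd and 67878 Å = 7.42323e-6 yd.
3.47417e-5 + 7.42323e-6 ≈ 4.2165e-5 yd.

4.2165e-5 yards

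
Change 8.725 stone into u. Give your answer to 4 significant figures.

3.337e+28 u

1 st = 3.82424e+27 atomic mass units.
8.725 × 3.82424e+27 ≈ 3.337e+28 u.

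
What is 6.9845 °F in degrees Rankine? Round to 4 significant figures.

°R = °F + 459.67.
Applying the formula gives 466.7 °R.

466.7 degrees Rankine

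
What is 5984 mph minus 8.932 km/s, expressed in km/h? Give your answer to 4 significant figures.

-22520 km/h

5984 mph = 9630.31 km/h and 8.932 km/s = 32155.2 km/h.
9630.31 − 32155.2 ≈ -22520 km/h.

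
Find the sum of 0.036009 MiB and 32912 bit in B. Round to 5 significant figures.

41872 bytes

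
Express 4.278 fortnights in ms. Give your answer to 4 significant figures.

1 fortnight = 1.20960 × 10^9 milliseconds.
4.278 × 1.20960 × 10^9 ≈ 5.175 × 10^9 ms.

5.175 × 10^9 ms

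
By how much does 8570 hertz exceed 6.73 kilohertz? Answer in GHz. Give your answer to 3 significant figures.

8570 Hz = 8.57000 × 10^-6 GHz and 6.73 kHz = 6.73000 × 10^-6 GHz.
8.57000 × 10^-6 − 6.73000 × 10^-6 ≈ 1.84 × 10^-6 GHz.

1.84 × 10^-6 GHz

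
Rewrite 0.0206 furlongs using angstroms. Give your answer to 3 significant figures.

4.14 × 10^10 Å

1 furlong = 2.01168 × 10^12 Å.
0.0206 × 2.01168 × 10^12 ≈ 4.14 × 10^10 Å.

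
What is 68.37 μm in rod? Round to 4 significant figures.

1.359 × 10^-5 rods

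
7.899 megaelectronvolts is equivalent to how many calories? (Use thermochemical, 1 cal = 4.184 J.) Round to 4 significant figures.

1 MeV = 3.82929 × 10^-14 cal.
7.899 × 3.82929 × 10^-14 ≈ 3.025 × 10^-13 cal.

3.025 × 10^-13 cal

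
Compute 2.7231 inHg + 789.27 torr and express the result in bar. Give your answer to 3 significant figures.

1.14 bar

2.7231 inHg = 0.0922147 bar and 789.27 torr = 1.05227 bar.
0.0922147 + 1.05227 ≈ 1.14 bar.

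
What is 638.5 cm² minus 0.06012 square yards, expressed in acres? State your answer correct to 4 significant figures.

638.5 cm² = 1.57777 × 10^-5 acre and 0.06012 yd² = 1.24215 × 10^-5 acre.
1.57777 × 10^-5 − 1.24215 × 10^-5 ≈ 3.356 × 10^-6 acre.

3.356 × 10^-6 acre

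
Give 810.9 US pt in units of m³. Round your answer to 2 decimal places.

0.38 m³

1 US pint = 0.000473176 cubic meters.
Then 810.9 × 0.000473176 ≈ 0.38 m³.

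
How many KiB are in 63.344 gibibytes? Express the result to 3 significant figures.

6.64e+7 kibibytes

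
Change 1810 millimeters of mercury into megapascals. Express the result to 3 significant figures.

0.241 megapascals

1 millimeter of mercury = 0.000133322 MPa.
1810 × 0.000133322 ≈ 0.241 MPa.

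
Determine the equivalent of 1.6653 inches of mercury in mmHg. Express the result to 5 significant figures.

42.299 mmHg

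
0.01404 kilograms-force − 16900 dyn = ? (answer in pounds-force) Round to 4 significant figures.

0.01404 kgf = 0.0309529 lbf and 16900 dyn = 0.0379927 lbf.
0.0309529 − 0.0379927 ≈ -0.007040 lbf.

-0.007040 lbf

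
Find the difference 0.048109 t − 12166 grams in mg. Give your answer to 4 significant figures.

0.048109 t = 4.81090e+7 mg and 12166 g = 1.21660e+7 mg.
4.81090e+7 − 1.21660e+7 ≈ 3.594e+7 mg.

3.594e+7 milligrams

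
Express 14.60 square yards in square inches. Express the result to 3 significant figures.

18900 square inches

1 square yard = 1296.00 in².
Then 14.60 × 1296.00 ≈ 18900 in².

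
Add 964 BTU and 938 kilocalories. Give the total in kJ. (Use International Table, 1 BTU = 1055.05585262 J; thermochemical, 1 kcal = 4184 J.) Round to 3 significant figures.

4940 kilojoules

964 BTU = 1017.07 kJ and 938 kcal = 3924.59 kJ.
1017.07 + 3924.59 ≈ 4940 kJ.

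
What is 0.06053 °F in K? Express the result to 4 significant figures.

K = (°F + 459.67) × 5/9.
Applying the formula gives 255.4 K.

255.4 kelvins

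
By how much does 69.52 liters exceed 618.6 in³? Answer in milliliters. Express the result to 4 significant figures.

59380 mL

69.52 L = 69520.0 mL and 618.6 in³ = 10137.0 mL.
69520.0 − 10137.0 ≈ 59380 mL.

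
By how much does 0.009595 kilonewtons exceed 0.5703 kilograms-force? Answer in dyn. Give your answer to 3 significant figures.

0.009595 kN = 959500 dyn and 0.5703 kgf = 559273 dyn.
959500 − 559273 ≈ 400000 dyn.

400000 dynes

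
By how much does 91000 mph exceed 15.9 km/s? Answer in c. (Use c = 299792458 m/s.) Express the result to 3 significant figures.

8.27 × 10^-5 times the speed of light

91000 mph = 0.000135696 c and 15.9 km/s = 5.30367 × 10^-5 c.
0.000135696 − 5.30367 × 10^-5 ≈ 8.27 × 10^-5 c.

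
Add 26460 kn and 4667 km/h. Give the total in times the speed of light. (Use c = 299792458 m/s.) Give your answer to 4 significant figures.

4.973e-5 times the speed of light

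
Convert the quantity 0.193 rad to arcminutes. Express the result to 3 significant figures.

663 arcmin

1 radian = 3437.75 arcmin.
Then 0.193 × 3437.75 ≈ 663 arcmin.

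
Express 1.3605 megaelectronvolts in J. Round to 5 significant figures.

1 MeV = 1.60218 × 10^-13 J.
Thus 1.3605 × 1.60218 × 10^-13 ≈ 2.1798 × 10^-13 J.

2.1798 × 10^-13 J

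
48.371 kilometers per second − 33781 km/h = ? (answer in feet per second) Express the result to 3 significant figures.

128000 ft/s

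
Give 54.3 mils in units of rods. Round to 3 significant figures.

0.000274 rods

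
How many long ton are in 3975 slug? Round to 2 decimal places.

1 slug = 0.0143634 long ton.
Then 3975 × 0.0143634 ≈ 57.09 long ton.

57.09 long tons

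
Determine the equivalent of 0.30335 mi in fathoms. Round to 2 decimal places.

266.95 fathom

1 mi = 880.000 fathom.
Thus 0.30335 × 880.000 ≈ 266.95 fathom.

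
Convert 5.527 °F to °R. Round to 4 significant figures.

°R = °F + 459.67.
Applying the formula gives 465.2 °R.

465.2 degrees Rankine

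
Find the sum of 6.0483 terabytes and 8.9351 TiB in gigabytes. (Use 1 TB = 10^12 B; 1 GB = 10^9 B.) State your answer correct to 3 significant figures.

15900 GB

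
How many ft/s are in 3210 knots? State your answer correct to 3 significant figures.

5420 feet per second

1 kn = 1.68781 ft/s.
Thus 3210 × 1.68781 ≈ 5420 ft/s.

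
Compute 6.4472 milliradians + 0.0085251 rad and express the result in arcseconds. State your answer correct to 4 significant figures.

3088 arcsec

6.4472 mrad = 1329.83 arcsec and 0.0085251 rad = 1758.43 arcsec.
1329.83 + 1758.43 ≈ 3088 arcsec.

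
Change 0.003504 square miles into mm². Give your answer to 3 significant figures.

9.08 × 10^9 square millimeters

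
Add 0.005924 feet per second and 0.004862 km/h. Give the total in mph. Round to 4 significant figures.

0.007060 miles per hour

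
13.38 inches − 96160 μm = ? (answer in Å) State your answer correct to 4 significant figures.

2.437 × 10^9 angstroms

13.38 in = 3.39852 × 10^9 Å and 96160 μm = 9.61600 × 10^8 Å.
3.39852 × 10^9 − 9.61600 × 10^8 ≈ 2.437 × 10^9 Å.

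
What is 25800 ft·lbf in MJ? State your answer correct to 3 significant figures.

0.0350 MJ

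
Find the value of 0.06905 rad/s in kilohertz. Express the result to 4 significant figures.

1 rad/s = 0.000159155 kHz.
So 0.06905 × 0.000159155 ≈ 1.099e-5 kHz.

1.099e-5 kHz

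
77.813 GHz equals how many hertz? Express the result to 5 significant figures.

1 GHz = 1.00000 × 10^9 Hz.
Then 77.813 × 1.00000 × 10^9 ≈ 7.7813 × 10^10 Hz.

7.7813 × 10^10 hertz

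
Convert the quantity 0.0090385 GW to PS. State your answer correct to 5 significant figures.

1 GW = 1.35962e+6 PS.
Then 0.0090385 × 1.35962e+6 ≈ 12289 PS.

12289 PS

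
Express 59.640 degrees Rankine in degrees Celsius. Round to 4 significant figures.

-240.0 °C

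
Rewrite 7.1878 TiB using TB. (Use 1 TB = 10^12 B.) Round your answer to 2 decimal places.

1 tebibyte = 1.09951 TB.
So 7.1878 × 1.09951 ≈ 7.90 TB.

7.90 terabytes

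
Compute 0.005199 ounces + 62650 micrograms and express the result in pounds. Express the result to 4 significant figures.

0.005199 oz = 0.0003249375 lb and 62650 μg = 0.0001381196 lb.
0.0003249375 + 0.0001381196 ≈ 0.0004631 lb.

0.0004631 lb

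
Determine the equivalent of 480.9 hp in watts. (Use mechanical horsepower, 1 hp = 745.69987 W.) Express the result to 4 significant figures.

1 hp = 745.700 watts.
So 480.9 × 745.700 ≈ 358600 W.

358600 watts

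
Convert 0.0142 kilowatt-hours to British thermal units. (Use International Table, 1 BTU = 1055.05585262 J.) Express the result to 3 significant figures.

1 kilowatt-hour = 3412.14 BTU.
Thus 0.0142 × 3412.14 ≈ 48.5 BTU.

48.5 BTU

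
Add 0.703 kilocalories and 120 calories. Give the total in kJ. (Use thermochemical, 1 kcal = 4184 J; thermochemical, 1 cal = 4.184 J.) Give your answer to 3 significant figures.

0.703 kcal = 2.94135 kJ and 120 cal = 0.502080 kJ.
2.94135 + 0.502080 ≈ 3.44 kJ.

3.44 kilojoules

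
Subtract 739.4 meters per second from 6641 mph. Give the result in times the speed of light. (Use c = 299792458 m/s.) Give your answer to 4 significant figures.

6641 mph = 9.90283 × 10^-6 c and 739.4 m/s = 2.46637 × 10^-6 c.
9.90283 × 10^-6 − 2.46637 × 10^-6 ≈ 7.436 × 10^-6 c.

7.436 × 10^-6 c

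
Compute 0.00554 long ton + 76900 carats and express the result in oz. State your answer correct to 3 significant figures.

741 oz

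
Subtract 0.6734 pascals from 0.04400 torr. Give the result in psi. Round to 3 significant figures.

0.04400 torr = 0.000850818 psi and 0.6734 Pa = 9.76684 × 10^-5 psi.
0.000850818 − 9.76684 × 10^-5 ≈ 0.000753 psi.

0.000753 pounds per square inch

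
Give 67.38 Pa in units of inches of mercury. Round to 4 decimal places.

1 Pa = 0.000295300 inches of mercury.
Then 67.38 × 0.000295300 ≈ 0.0199 inHg.

0.0199 inHg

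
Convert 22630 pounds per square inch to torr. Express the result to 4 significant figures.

1 pound per square inch = 51.7149 torr.
22630 × 51.7149 ≈ 1.170e+6 torr.

1.170e+6 torr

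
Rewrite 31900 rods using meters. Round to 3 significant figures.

160000 m

1 rod = 5.02920 meters.
Thus 31900 × 5.02920 ≈ 160000 m.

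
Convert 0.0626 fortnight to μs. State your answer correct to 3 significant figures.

1 fortnight = 1.20960 × 10^12 microseconds.
Then 0.0626 × 1.20960 × 10^12 ≈ 7.57 × 10^10 μs.

7.57 × 10^10 μs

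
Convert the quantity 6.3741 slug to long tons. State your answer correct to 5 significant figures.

0.091554 long ton

1 slug = 0.0143634 long tons.
So 6.3741 × 0.0143634 ≈ 0.091554 long ton.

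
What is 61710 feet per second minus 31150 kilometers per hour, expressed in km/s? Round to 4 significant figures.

61710 ft/s = 18.8092 km/s and 31150 km/h = 8.65278 km/s.
18.8092 − 8.65278 ≈ 10.16 km/s.

10.16 km/s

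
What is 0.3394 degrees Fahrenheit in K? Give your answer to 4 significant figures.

K = (°F + 459.67) × 5/9.
Applying the formula gives 255.6 K.

255.6 K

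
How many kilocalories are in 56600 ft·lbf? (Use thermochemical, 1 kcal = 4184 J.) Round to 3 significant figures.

1 ft·lbf = 0.000324048 kilocalories.
56600 × 0.000324048 ≈ 18.3 kcal.

18.3 kcal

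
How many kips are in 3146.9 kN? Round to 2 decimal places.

1 kilonewton = 0.224809 kip.
Thus 3146.9 × 0.224809 ≈ 707.45 kip.

707.45 kip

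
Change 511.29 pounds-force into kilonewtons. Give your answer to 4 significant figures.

1 lbf = 0.00444822 kN.
511.29 × 0.00444822 ≈ 2.274 kN.

2.274 kilonewtons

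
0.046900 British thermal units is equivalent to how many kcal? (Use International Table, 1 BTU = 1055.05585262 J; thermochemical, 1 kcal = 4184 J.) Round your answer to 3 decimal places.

1 BTU = 0.252164 kilocalories.
Then 0.046900 × 0.252164 ≈ 0.012 kcal.

0.012 kilocalories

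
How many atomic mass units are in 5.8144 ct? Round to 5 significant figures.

1 carat = 1.20443e+23 u.
Then 5.8144 × 1.20443e+23 ≈ 7.0030e+23 u.

7.0030e+23 u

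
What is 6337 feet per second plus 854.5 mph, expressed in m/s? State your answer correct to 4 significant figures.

2314 meters per second

6337 ft/s = 1931.52 m/s and 854.5 mph = 381.996 m/s.
1931.52 + 381.996 ≈ 2314 m/s.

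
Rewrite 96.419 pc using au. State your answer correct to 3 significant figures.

1.99e+7 astronomical units

1 parsec = 206265 au.
Then 96.419 × 206265 ≈ 1.99e+7 au.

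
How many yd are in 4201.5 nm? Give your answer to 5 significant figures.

4.5948 × 10^-6 yd

1 nanometer = 1.09361 × 10^-9 yd.
So 4201.5 × 1.09361 × 10^-9 ≈ 4.5948 × 10^-6 yd.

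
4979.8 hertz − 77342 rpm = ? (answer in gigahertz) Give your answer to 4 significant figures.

3.691 × 10^-6 GHz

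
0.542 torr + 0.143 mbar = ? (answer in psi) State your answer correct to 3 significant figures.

0.0126 pounds per square inch

0.542 torr = 0.0104805 psi and 0.143 mbar = 0.00207404 psi.
0.0104805 + 0.00207404 ≈ 0.0126 psi.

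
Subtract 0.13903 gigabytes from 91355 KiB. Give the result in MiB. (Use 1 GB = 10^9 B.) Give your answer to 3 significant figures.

-43.4 MiB

91355 KiB = 89.2139 MiB and 0.13903 GB = 132.589 MiB.
89.2139 − 132.589 ≈ -43.4 MiB.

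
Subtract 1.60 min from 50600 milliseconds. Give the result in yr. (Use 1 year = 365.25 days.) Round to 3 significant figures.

50600 ms = 1.60342 × 10^-6 yr and 1.60 min = 3.04206 × 10^-6 yr.
1.60342 × 10^-6 − 3.04206 × 10^-6 ≈ -1.44 × 10^-6 yr.

-1.44 × 10^-6 yr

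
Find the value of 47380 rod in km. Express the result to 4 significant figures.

1 rod = 0.00502920 km.
Thus 47380 × 0.00502920 ≈ 238.3 km.

238.3 km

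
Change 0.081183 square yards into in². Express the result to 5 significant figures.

1 square yard = 1296.00 in².
Then 0.081183 × 1296.00 ≈ 105.21 in².

105.21 in²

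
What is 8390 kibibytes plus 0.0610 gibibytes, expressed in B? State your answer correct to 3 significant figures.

7.41e+7 B

8390 KiB = 8.59136e+6 B and 0.0610 GiB = 6.54983e+7 B.
8.59136e+6 + 6.54983e+7 ≈ 7.41e+7 B.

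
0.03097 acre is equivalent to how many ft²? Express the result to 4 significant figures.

1 acre = 43560.0 square feet.
Thus 0.03097 × 43560.0 ≈ 1349 ft².

1349 ft²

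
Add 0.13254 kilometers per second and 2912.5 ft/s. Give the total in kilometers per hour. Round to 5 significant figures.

3673.0 km/h

0.13254 km/s = 477.144 km/h and 2912.5 ft/s = 3195.83 km/h.
477.144 + 3195.83 ≈ 3673.0 km/h.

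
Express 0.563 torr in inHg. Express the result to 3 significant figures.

0.0222 inches of mercury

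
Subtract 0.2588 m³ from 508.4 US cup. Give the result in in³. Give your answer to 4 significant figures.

508.4 US cup = 7340.025 in³ and 0.2588 m³ = 15792.94 in³.
7340.025 − 15792.94 ≈ -8453 in³.

-8453 in³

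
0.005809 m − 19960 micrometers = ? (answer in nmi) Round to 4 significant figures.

-7.641e-6 nautical miles

0.005809 m = 3.13661e-6 nmi and 19960 μm = 1.07775e-5 nmi.
3.13661e-6 − 1.07775e-5 ≈ -7.641e-6 nmi.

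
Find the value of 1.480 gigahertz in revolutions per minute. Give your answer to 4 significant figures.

8.880 × 10^10 rpm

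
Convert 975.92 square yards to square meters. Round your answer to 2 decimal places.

815.99 square meters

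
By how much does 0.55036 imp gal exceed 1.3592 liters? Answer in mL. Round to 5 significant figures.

0.55036 imp gal = 2501.99 mL and 1.3592 L = 1359.20 mL.
2501.99 − 1359.20 ≈ 1142.8 mL.

1142.8 mL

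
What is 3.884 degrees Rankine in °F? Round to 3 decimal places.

-455.786 degrees Fahrenheit

°R = °F + 459.67.
Applying the formula gives -455.786 °F.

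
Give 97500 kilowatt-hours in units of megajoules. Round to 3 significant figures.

1 kWh = 3.60000 MJ.
So 97500 × 3.60000 ≈ 351000 MJ.

351000 megajoules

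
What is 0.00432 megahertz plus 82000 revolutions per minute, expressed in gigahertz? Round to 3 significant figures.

5.69e-6 GHz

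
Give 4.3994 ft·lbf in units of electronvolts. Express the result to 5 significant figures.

1 ft·lbf = 8.46235e+18 electronvolts.
4.3994 × 8.46235e+18 ≈ 3.7229e+19 eV.

3.7229e+19 eV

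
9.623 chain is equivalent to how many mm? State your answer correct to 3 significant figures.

194000 mm

1 chain = 20116.8 mm.
9.623 × 20116.8 ≈ 194000 mm.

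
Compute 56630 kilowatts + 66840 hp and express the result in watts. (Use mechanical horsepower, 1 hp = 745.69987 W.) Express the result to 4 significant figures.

56630 kW = 5.66300e+7 W and 66840 hp = 4.98426e+7 W.
5.66300e+7 + 4.98426e+7 ≈ 1.065e+8 W.

1.065e+8 watts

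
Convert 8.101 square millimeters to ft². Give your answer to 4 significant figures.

1 square millimeter = 1.07639 × 10^-5 ft².
Thus 8.101 × 1.07639 × 10^-5 ≈ 8.720 × 10^-5 ft².

8.720 × 10^-5 ft²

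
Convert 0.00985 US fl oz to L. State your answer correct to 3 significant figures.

0.000291 liters

1 US fl oz = 0.0295735 liters.
0.00985 × 0.0295735 ≈ 0.000291 L.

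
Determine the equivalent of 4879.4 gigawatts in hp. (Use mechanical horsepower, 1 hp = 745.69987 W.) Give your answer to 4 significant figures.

1 gigawatt = 1.34102e+6 horsepower.
Thus 4879.4 × 1.34102e+6 ≈ 6.543e+9 hp.

6.543e+9 hp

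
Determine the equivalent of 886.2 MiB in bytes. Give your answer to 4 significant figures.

9.292e+8 B

1 MiB = 1048576 bytes.
Thus 886.2 × 1048576 ≈ 9.292e+8 B.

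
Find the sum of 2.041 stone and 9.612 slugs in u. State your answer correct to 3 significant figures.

2.041 st = 7.80527e+27 u and 9.612 slug = 8.44765e+28 u.
7.80527e+27 + 8.44765e+28 ≈ 9.23e+28 u.

9.23e+28 u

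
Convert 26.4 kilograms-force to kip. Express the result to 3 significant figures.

0.0582 kip

1 kilogram-force = 0.00220462 kips.
So 26.4 × 0.00220462 ≈ 0.0582 kip.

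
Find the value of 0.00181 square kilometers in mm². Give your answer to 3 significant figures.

1.81e+9 mm²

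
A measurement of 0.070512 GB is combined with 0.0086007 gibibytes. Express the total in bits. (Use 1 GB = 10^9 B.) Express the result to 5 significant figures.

6.3798 × 10^8 bit

0.070512 GB = 5.64096 × 10^8 bit and 0.0086007 GiB = 7.38795 × 10^7 bit.
5.64096 × 10^8 + 7.38795 × 10^7 ≈ 6.3798 × 10^8 bit.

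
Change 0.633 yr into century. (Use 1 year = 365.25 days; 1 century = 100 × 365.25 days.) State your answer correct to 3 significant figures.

1 year = 0.0100000 centuries.
Thus 0.633 × 0.0100000 ≈ 0.00633 century.

0.00633 centuries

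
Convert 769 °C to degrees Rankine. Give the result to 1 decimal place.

1875.9 degrees Rankine

°R = (°C + 273.15) × 9/5.
Applying the formula gives 1875.9 °R.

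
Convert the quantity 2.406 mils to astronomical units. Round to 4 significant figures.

4.085 × 10^-16 au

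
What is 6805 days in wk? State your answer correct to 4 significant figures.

1 day = 0.142857 wk.
Then 6805 × 0.142857 ≈ 972.1 wk.

972.1 wk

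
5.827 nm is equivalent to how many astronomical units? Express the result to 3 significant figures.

1 nanometer = 6.68459 × 10^-21 astronomical units.
So 5.827 × 6.68459 × 10^-21 ≈ 3.90 × 10^-20 au.

3.90 × 10^-20 astronomical units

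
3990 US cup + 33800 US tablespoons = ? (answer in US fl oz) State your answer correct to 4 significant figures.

48820 US fluid ounces

3990 US cup = 31920.0 US fl oz and 33800 US tbsp = 16900.0 US fl oz.
31920.0 + 16900.0 ≈ 48820 US fl oz.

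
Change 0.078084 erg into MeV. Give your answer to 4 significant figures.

1 erg = 624151 MeV.
Then 0.078084 × 624151 ≈ 48740 MeV.

48740 megaelectronvolts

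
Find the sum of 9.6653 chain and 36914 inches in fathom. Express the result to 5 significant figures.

619.01 fathom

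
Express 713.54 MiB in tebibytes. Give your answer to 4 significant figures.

0.0006805 TiB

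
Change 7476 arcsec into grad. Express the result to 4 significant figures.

1 arcsec = 0.000308642 gradians.
Then 7476 × 0.000308642 ≈ 2.307 grad.

2.307 grad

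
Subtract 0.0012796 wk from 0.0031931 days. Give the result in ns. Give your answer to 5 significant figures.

0.0031931 d = 2.75884 × 10^11 ns and 0.0012796 wk = 7.73902 × 10^11 ns.
2.75884 × 10^11 − 7.73902 × 10^11 ≈ -4.9802 × 10^11 ns.

-4.9802 × 10^11 ns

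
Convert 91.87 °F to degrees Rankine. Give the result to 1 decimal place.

551.5 °R

°R = °F + 459.67.
Applying the formula gives 551.5 °R.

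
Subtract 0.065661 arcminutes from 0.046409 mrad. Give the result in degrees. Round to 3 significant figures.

0.046409 mrad = 0.00265904 ° and 0.065661 arcmin = 0.00109435 °.
0.00265904 − 0.00109435 ≈ 0.00156 °.

0.00156 °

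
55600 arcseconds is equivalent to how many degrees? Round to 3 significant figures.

15.4 degrees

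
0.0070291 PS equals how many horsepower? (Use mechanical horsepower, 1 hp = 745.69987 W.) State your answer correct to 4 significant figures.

0.006933 horsepower

1 PS = 0.986320 horsepower.
So 0.0070291 × 0.986320 ≈ 0.006933 hp.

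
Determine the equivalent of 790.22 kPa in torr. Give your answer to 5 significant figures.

5927.1 torr

1 kPa = 7.50062 torr.
Then 790.22 × 7.50062 ≈ 5927.1 torr.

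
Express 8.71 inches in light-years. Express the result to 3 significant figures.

1 inch = 2.68478 × 10^-18 ly.
Thus 8.71 × 2.68478 × 10^-18 ≈ 2.34 × 10^-17 ly.

2.34 × 10^-17 light-years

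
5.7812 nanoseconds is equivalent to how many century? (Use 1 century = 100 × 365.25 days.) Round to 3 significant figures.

1 ns = 3.16881 × 10^-19 centuries.
5.7812 × 3.16881 × 10^-19 ≈ 1.83 × 10^-18 century.

1.83 × 10^-18 centuries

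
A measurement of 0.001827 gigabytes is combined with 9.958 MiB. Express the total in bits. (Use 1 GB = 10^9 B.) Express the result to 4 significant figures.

0.001827 GB = 1.46160 × 10^7 bit and 9.958 MiB = 8.35338 × 10^7 bit.
1.46160 × 10^7 + 8.35338 × 10^7 ≈ 9.815 × 10^7 bit.

9.815 × 10^7 bit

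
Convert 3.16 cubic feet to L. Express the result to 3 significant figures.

89.5 L

1 cubic foot = 28.3168 L.
Thus 3.16 × 28.3168 ≈ 89.5 L.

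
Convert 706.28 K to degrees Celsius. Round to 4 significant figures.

K = °C + 273.15.
Applying the formula gives 433.1 °C.

433.1 degrees Celsius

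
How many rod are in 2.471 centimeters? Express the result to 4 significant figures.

0.004913 rods

1 cm = 0.00198839 rods.
Then 2.471 × 0.00198839 ≈ 0.004913 rod.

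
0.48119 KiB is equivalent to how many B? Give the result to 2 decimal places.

492.74 B

1 kibibyte = 1024.00 B.
So 0.48119 × 1024.00 ≈ 492.74 B.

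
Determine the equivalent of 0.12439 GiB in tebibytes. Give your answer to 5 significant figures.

0.00012147 TiB

1 GiB = 0.0009765625 TiB.
Thus 0.12439 × 0.0009765625 ≈ 0.00012147 TiB.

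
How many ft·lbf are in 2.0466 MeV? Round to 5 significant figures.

2.4185e-13 foot-pounds

1 megaelectronvolt = 1.18170e-13 foot-pounds.
So 2.0466 × 1.18170e-13 ≈ 2.4185e-13 ft·lbf.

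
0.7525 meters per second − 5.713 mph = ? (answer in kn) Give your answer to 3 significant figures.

-3.50 kn

0.7525 m/s = 1.46274 kn and 5.713 mph = 4.96446 kn.
1.46274 − 4.96446 ≈ -3.50 kn.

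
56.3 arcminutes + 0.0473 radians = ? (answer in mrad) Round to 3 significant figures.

63.7 milliradians

56.3 arcmin = 16.3770 mrad and 0.0473 rad = 47.3000 mrad.
16.3770 + 47.3000 ≈ 63.7 mrad.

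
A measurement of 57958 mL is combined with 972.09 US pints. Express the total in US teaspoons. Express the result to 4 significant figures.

105100 US teaspoons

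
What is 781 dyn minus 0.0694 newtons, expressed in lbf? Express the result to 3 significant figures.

-0.0138 lbf

781 dyn = 0.00175576 lbf and 0.0694 N = 0.0156017 lbf.
0.00175576 − 0.0156017 ≈ -0.0138 lbf.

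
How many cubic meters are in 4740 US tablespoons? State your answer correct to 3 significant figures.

0.0701 m³

1 US tbsp = 1.47868 × 10^-5 m³.
So 4740 × 1.47868 × 10^-5 ≈ 0.0701 m³.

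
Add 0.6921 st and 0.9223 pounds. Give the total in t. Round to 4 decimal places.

0.0048 metric tons

0.6921 st = 0.00439504 t and 0.9223 lb = 0.000418348 t.
0.00439504 + 0.000418348 ≈ 0.0048 t.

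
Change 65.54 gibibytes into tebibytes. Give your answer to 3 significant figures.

1 gibibyte = 0.0009765625 TiB.
65.54 × 0.0009765625 ≈ 0.0640 TiB.

0.0640 TiB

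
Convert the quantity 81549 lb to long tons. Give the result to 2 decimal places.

36.41 long tons

1 pound = 0.000446429 long ton.
So 81549 × 0.000446429 ≈ 36.41 long ton.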